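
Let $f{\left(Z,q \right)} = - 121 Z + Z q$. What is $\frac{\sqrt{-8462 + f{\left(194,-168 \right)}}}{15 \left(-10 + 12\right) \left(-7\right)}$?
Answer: $- \frac{2 i \sqrt{4033}}{105} \approx - 1.2096 i$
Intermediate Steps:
$\frac{\sqrt{-8462 + f{\left(194,-168 \right)}}}{15 \left(-10 + 12\right) \left(-7\right)} = \frac{\sqrt{-8462 + 194 \left(-121 - 168\right)}}{15 \left(-10 + 12\right) \left(-7\right)} = \frac{\sqrt{-8462 + 194 \left(-289\right)}}{15 \cdot 2 \left(-7\right)} = \frac{\sqrt{-8462 - 56066}}{30 \left(-7\right)} = \frac{\sqrt{-64528}}{-210} = 4 i \sqrt{4033} \left(- \frac{1}{210}\right) = - \frac{2 i \sqrt{4033}}{105}$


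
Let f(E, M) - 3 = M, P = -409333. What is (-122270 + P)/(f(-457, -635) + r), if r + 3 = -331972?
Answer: 177201/110869 ≈ 1.5983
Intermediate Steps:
r = -331975 (r = -3 - 331972 = -331975)
f(E, M) = 3 + M
(-122270 + P)/(f(-457, -635) + r) = (-122270 - 409333)/((3 - 635) - 331975) = -531603/(-632 - 331975) = -531603/(-332607) = -531603*(-1/332607) = 177201/110869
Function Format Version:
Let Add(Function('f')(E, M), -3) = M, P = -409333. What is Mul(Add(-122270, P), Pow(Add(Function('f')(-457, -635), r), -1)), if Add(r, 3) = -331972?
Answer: Rational(177201, 110869) ≈ 1.5983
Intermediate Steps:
r = -331975 (r = Add(-3, -331972) = -331975)
Function('f')(E, M) = Add(3, M)
Mul(Add(-122270, P), Pow(Add(Function('f')(-457, -635), r), -1)) = Mul(Add(-122270, -409333), Pow(Add(Add(3, -635), -331975), -1)) = Mul(-531603, Pow(Add(-632, -331975), -1)) = Mul(-531603, Pow(-332607, -1)) = Mul(-531603, Rational(-1, 332607)) = Rational(177201, 110869)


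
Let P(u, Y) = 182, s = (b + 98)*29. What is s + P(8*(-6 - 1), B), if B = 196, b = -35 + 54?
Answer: 3575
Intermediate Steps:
b = 19
s = 3393 (s = (19 + 98)*29 = 117*29 = 3393)
s + P(8*(-6 - 1), B) = 3393 + 182 = 3575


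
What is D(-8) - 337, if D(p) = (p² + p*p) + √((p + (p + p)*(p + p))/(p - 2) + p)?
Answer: -209 + 2*I*√205/5 ≈ -209.0 + 5.7271*I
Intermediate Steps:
D(p) = √(p + (p + 4*p²)/(-2 + p)) + 2*p² (D(p) = (p² + p²) + √((p + (2*p)*(2*p))/(-2 + p) + p) = 2*p² + √((p + 4*p²)/(-2 + p) + p) = 2*p² + √(p + (p + 4*p²)/(-2 + p)) = √(p + (p + 4*p²)/(-2 + p)) + 2*p²)
D(-8) - 337 = (√(-8*(-1 + 5*(-8))/(-2 - 8)) + 2*(-8)²) - 337 = (√(-8*(-1 - 40)/(-10)) + 2*64) - 337 = (√(-8*(-⅒)*(-41)) + 128) - 337 = (√(-164/5) + 128) - 337 = (2*I*√205/5 + 128) - 337 = (128 + 2*I*√205/5) - 337 = -209 + 2*I*√205/5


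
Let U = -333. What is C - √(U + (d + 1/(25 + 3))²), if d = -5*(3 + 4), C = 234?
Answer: 234 - √697369/28 ≈ 204.18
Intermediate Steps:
d = -35 (d = -5*7 = -35)
C - √(U + (d + 1/(25 + 3))²) = 234 - √(-333 + (-35 + 1/(25 + 3))²) = 234 - √(-333 + (-35 + 1/28)²) = 234 - √(-333 + (-979/28)²) = 234 - √(-333 + 958441/784) = 234 - √(697369/784) = 234 - √697369/28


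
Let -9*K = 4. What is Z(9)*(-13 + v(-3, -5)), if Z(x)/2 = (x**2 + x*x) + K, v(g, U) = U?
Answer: -5816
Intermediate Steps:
K = -4/9 (K = -1/9*4 = -4/9 ≈ -0.44444)
Z(x) = -8/9 + 4*x**2 (Z(x) = 2*((x**2 + x*x) - 4/9) = 2*((x**2 + x**2) - 4/9) = 2*(2*x**2 - 4/9) = 2*(-4/9 + 2*x**2) = -8/9 + 4*x**2)
Z(9)*(-13 + v(-3, -5)) = (-8/9 + 4*9**2)*(-13 - 5) = (-8/9 + 4*81)*(-18) = (-8/9 + 324)*(-18) = (2908/9)*(-18) = -5816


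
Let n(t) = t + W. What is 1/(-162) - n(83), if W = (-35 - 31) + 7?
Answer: -3889/162 ≈ -24.006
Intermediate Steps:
W = -59 (W = -66 + 7 = -59)
n(t) = -59 + t (n(t) = t - 59 = -59 + t)
1/(-162) - n(83) = 1/(-162) - (-59 + 83) = -1/162 - 1*24 = -1/162 - 24 = -3889/162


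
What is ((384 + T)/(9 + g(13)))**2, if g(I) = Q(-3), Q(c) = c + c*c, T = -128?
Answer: 65536/225 ≈ 291.27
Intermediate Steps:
Q(c) = c + c**2
g(I) = 6 (g(I) = -3*(1 - 3) = -3*(-2) = 6)
((384 + T)/(9 + g(13)))**2 = ((384 - 128)/(9 + 6))**2 = (256/15)**2 = 65536/225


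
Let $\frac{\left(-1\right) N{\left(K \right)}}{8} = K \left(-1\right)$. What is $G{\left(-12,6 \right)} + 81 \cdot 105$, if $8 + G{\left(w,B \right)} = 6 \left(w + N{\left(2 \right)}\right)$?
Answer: $8521$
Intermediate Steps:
$N{\left(K \right)} = 8 K$ ($N{\left(K \right)} = - 8 K \left(-1\right) = - 8 \left(- K\right) = 8 K$)
$G{\left(w,B \right)} = 88 + 6 w$ ($G{\left(w,B \right)} = -8 + 6 \left(w + 8 \cdot 2\right) = -8 + 6 \left(w + 16\right) = -8 + 6 \left(16 + w\right) = -8 + \left(96 + 6 w\right) = 88 + 6 w$)
$G{\left(-12,6 \right)} + 81 \cdot 105 = \left(88 + 6 \left(-12\right)\right) + 81 \cdot 105 = \left(88 - 72\right) + 8505 = 16 + 8505 = 8521$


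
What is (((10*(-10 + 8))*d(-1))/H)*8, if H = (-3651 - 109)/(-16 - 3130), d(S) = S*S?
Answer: -6292/47 ≈ -133.87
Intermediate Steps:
d(S) = S²
H = 1880/1573 (H = -3760/(-3146) = -3760*(-1/3146) = 1880/1573 ≈ 1.1952)
(((10*(-10 + 8))*d(-1))/H)*8 = (((10*(-10 + 8))*(-1)²)/(1880/1573))*8 = (((10*(-2))*1)*(1573/1880))*8 = (-20*1*(1573/1880))*8 = -20*1573/1880*8 = -1573/94*8 = -6292/47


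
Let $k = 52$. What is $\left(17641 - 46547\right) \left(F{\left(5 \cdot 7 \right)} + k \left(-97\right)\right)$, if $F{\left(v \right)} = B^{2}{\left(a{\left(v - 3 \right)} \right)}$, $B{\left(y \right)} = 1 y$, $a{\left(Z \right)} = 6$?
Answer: $144761248$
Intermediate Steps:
$B{\left(y \right)} = y$
$F{\left(v \right)} = 36$ ($F{\left(v \right)} = 6^{2} = 36$)
$\left(17641 - 46547\right) \left(F{\left(5 \cdot 7 \right)} + k \left(-97\right)\right) = \left(17641 - 46547\right) \left(36 + 52 \left(-97\right)\right) = - 28906 \left(36 - 5044\right) = \left(-28906\right) \left(-5008\right) = 144761248$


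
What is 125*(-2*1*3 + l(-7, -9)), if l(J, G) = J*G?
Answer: 7125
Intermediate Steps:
l(J, G) = G*J
125*(-2*1*3 + l(-7, -9)) = 125*(-2*1*3 - 9*(-7)) = 125*(-2*3 + 63) = 125*(-6 + 63) = 125*57 = 7125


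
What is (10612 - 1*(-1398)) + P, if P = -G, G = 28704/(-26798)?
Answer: 160936342/13399 ≈ 12011.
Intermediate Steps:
G = -14352/13399 (G = 28704*(-1/26798) = -14352/13399 ≈ -1.0711)
P = 14352/13399 (P = -1*(-14352/13399) = 14352/13399 ≈ 1.0711)
(10612 - 1*(-1398)) + P = (10612 - 1*(-1398)) + 14352/13399 = (10612 + 1398) + 14352/13399 = 12010 + 14352/13399 = 160936342/13399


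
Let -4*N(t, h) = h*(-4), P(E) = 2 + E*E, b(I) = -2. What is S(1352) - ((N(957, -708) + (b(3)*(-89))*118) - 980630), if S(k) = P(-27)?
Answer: 961065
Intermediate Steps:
P(E) = 2 + E**2
S(k) = 731 (S(k) = 2 + (-27)**2 = 2 + 729 = 731)
N(t, h) = h (N(t, h) = -h*(-4)/4 = -(-1)*h = h)
S(1352) - ((N(957, -708) + (b(3)*(-89))*118) - 980630) = 731 - ((-708 - 2*(-89)*118) - 980630) = 731 - ((-708 + 178*118) - 980630) = 731 - ((-708 + 21004) - 980630) = 731 - (20296 - 980630) = 731 - 1*(-960334) = 731 + 960334 = 961065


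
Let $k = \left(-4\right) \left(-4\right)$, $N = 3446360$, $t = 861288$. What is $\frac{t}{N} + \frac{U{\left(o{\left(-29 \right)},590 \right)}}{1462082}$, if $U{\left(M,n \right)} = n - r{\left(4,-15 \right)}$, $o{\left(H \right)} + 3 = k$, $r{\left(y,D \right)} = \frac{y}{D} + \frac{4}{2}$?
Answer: $\frac{236493948811}{944786422785} \approx 0.25031$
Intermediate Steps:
$r{\left(y,D \right)} = 2 + \frac{y}{D}$ ($r{\left(y,D \right)} = \frac{y}{D} + 4 \cdot \frac{1}{2} = \frac{y}{D} + 2 = 2 + \frac{y}{D}$)
$k = 16$
$o{\left(H \right)} = 13$ ($o{\left(H \right)} = -3 + 16 = 13$)
$U{\left(M,n \right)} = - \frac{26}{15} + n$ ($U{\left(M,n \right)} = n - \left(2 + \frac{4}{-15}\right) = n - \left(2 + 4 \left(- \frac{1}{15}\right)\right) = n - \left(2 - \frac{4}{15}\right) = n - \frac{26}{15} = - \frac{26}{15} + n$)
$\frac{t}{N} + \frac{U{\left(o{\left(-29 \right)},590 \right)}}{1462082} = \frac{861288}{3446360} + \frac{- \frac{26}{15} + 590}{1462082} = 861288 \cdot \frac{1}{3446360} + \frac{8824}{15} \cdot \frac{1}{1462082} = \frac{107661}{430795} + \frac{4412}{10965615} = \frac{236493948811}{944786422785}$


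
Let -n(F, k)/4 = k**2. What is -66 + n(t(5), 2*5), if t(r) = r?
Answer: -466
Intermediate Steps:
n(F, k) = -4*k**2
-66 + n(t(5), 2*5) = -66 - 4*(2*5)**2 = -66 - 4*10**2 = -66 - 4*100 = -66 - 400 = -466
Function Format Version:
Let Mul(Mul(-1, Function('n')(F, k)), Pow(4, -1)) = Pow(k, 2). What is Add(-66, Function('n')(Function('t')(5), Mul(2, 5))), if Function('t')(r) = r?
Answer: -466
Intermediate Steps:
Function('n')(F, k) = Mul(-4, Pow(k, 2))
Add(-66, Function('n')(Function('t')(5), Mul(2, 5))) = Add(-66, Mul(-4, Pow(Mul(2, 5), 2))) = Add(-66, Mul(-4, Pow(10, 2))) = Add(-66, Mul(-4, 100)) = Add(-66, -400) = -466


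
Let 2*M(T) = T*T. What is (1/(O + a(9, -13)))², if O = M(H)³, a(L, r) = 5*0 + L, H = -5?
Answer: 64/246395809 ≈ 2.5974e-7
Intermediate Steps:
M(T) = T²/2 (M(T) = (T*T)/2 = T²/2)
a(L, r) = L (a(L, r) = 0 + L = L)
O = 15625/8 (O = ((½)*(-5)²)³ = ((½)*25)³ = (25/2)³ = 15625/8 ≈ 1953.1)
(1/(O + a(9, -13)))² = (1/(15625/8 + 9))² = (1/(15697/8))² = (8/15697)² = 64/246395809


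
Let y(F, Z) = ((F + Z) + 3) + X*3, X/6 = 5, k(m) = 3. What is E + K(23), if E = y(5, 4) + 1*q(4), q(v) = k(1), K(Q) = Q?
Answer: 128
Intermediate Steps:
X = 30 (X = 6*5 = 30)
q(v) = 3
y(F, Z) = 93 + F + Z (y(F, Z) = ((F + Z) + 3) + 30*3 = (3 + F + Z) + 90 = 93 + F + Z)
E = 105 (E = (93 + 5 + 4) + 1*3 = 102 + 3 = 105)
E + K(23) = 105 + 23 = 128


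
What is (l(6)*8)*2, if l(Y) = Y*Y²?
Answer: 3456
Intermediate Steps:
l(Y) = Y³
(l(6)*8)*2 = (6³*8)*2 = (216*8)*2 = 1728*2 = 3456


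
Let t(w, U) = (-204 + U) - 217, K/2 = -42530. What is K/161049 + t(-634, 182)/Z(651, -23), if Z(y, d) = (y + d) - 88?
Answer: -28141037/28988820 ≈ -0.97075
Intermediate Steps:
Z(y, d) = -88 + d + y (Z(y, d) = (d + y) - 88 = -88 + d + y)
K = -85060 (K = 2*(-42530) = -85060)
t(w, U) = -421 + U
K/161049 + t(-634, 182)/Z(651, -23) = -85060/161049 + (-421 + 182)/(-88 - 23 + 651) = -85060*1/161049 - 239/540 = -85060/161049 - 239*1/540 = -85060/161049 - 239/540 = -28141037/28988820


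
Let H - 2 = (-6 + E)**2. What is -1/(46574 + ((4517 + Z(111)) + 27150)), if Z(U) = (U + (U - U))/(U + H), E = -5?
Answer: -78/6102835 ≈ -1.2781e-5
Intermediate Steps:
H = 123 (H = 2 + (-6 - 5)**2 = 2 + (-11)**2 = 2 + 121 = 123)
Z(U) = U/(123 + U) (Z(U) = (U + (U - U))/(U + 123) = (U + 0)/(123 + U) = U/(123 + U))
-1/(46574 + ((4517 + Z(111)) + 27150)) = -1/(46574 + ((4517 + 111/(123 + 111)) + 27150)) = -1/(46574 + ((4517 + 111/234) + 27150)) = -1/(46574 + ((4517 + 111*(1/234)) + 27150)) = -1/(46574 + ((4517 + 37/78) + 27150)) = -1/(46574 + (352363/78 + 27150)) = -1/(46574 + 2470063/78) = -1/6102835/78 = -1*78/6102835 = -78/6102835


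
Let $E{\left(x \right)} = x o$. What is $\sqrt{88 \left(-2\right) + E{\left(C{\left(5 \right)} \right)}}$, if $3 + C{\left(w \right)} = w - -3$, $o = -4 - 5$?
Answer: $i \sqrt{221} \approx 14.866 i$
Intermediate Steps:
$o = -9$
$C{\left(w \right)} = w$ ($C{\left(w \right)} = -3 + \left(w - -3\right) = -3 + \left(w + 3\right) = -3 + \left(3 + w\right) = w$)
$E{\left(x \right)} = - 9 x$ ($E{\left(x \right)} = x \left(-9\right) = - 9 x$)
$\sqrt{88 \left(-2\right) + E{\left(C{\left(5 \right)} \right)}} = \sqrt{88 \left(-2\right) - 45} = \sqrt{-176 - 45} = \sqrt{-221} = i \sqrt{221}$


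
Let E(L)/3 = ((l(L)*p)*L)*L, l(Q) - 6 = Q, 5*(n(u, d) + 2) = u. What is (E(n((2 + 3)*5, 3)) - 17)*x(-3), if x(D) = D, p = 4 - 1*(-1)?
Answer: -3594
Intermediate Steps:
p = 5 (p = 4 + 1 = 5)
n(u, d) = -2 + u/5
l(Q) = 6 + Q
E(L) = 3*L**2*(30 + 5*L) (E(L) = 3*((((6 + L)*5)*L)*L) = 3*(((30 + 5*L)*L)*L) = 3*((L*(30 + 5*L))*L) = 3*(L**2*(30 + 5*L)) = 3*L**2*(30 + 5*L))
(E(n((2 + 3)*5, 3)) - 17)*x(-3) = (15*(-2 + ((2 + 3)*5)/5)**2*(6 + (-2 + ((2 + 3)*5)/5)) - 17)*(-3) = (15*(-2 + (5*5)/5)**2*(6 + (-2 + (5*5)/5)) - 17)*(-3) = (15*(-2 + (1/5)*25)**2*(6 + (-2 + (1/5)*25)) - 17)*(-3) = (15*(-2 + 5)**2*(6 + (-2 + 5)) - 17)*(-3) = (15*3**2*(6 + 3) - 17)*(-3) = (15*9*9 - 17)*(-3) = (1215 - 17)*(-3) = 1198*(-3) = -3594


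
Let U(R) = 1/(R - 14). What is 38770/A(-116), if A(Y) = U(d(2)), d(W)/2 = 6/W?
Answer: -310160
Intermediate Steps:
d(W) = 12/W (d(W) = 2*(6/W) = 12/W)
U(R) = 1/(-14 + R)
A(Y) = -⅛ (A(Y) = 1/(-14 + 12/2) = 1/(-14 + 12*(½)) = 1/(-14 + 6) = 1/(-8) = -⅛)
38770/A(-116) = 38770/(-⅛) = 38770*(-8) = -310160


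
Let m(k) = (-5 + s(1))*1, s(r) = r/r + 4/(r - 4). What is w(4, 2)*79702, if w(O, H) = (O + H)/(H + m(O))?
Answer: -717318/5 ≈ -1.4346e+5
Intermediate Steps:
s(r) = 1 + 4/(-4 + r)
m(k) = -16/3 (m(k) = (-5 + 1/(-4 + 1))*1 = (-5 + 1/(-3))*1 = (-5 + 1*(-1/3))*1 = (-5 - 1/3)*1 = -16/3*1 = -16/3)
w(O, H) = (H + O)/(-16/3 + H) (w(O, H) = (O + H)/(H - 16/3) = (H + O)/(-16/3 + H))
w(4, 2)*79702 = (3*(2 + 4)/(-16 + 3*2))*79702 = (3*6/(-16 + 6))*79702 = (3*6/(-10))*79702 = (3*(-1/10)*6)*79702 = -9/5*79702 = -717318/5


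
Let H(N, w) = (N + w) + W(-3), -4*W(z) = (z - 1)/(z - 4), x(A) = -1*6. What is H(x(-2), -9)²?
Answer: 11236/49 ≈ 229.31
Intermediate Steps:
x(A) = -6
W(z) = -(-1 + z)/(4*(-4 + z)) (W(z) = -(z - 1)/(4*(z - 4)) = -(-1 + z)/(4*(-4 + z)))
H(N, w) = -⅐ + N + w (H(N, w) = (N + w) + (1 - 1*(-3))/(4*(-4 - 3)) = (N + w) + (¼)*(1 + 3)/(-7) = (N + w) + (¼)*(-⅐)*4 = (N + w) - ⅐ = -⅐ + N + w)
H(x(-2), -9)² = (-⅐ - 6 - 9)² = (-106/7)² = 11236/49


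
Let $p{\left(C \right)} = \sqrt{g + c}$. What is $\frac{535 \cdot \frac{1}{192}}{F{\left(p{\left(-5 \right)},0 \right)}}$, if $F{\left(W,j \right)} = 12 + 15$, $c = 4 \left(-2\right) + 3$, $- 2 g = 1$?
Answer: $\frac{535}{5184} \approx 0.1032$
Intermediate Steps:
$g = - \frac{1}{2}$ ($g = \left(- \frac{1}{2}\right) 1 = - \frac{1}{2} \approx -0.5$)
$c = -5$ ($c = -8 + 3 = -5$)
$p{\left(C \right)} = \frac{i \sqrt{22}}{2}$ ($p{\left(C \right)} = \sqrt{- \frac{1}{2} - 5} = \sqrt{- \frac{11}{2}} = \frac{i \sqrt{22}}{2}$)
$F{\left(W,j \right)} = 27$
$\frac{535 \cdot \frac{1}{192}}{F{\left(p{\left(-5 \right)},0 \right)}} = \frac{535 \cdot \frac{1}{192}}{27} = 535 \cdot \frac{1}{192} \cdot \frac{1}{27} = \frac{535}{192} \cdot \frac{1}{27} = \frac{535}{5184}$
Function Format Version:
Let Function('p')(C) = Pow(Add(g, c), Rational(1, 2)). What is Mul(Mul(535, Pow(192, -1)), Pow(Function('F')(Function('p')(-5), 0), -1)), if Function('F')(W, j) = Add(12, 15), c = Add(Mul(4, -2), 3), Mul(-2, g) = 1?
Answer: Rational(535, 5184) ≈ 0.10320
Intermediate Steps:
g = Rational(-1, 2) (g = Mul(Rational(-1, 2), 1) = Rational(-1, 2) ≈ -0.50000)
c = -5 (c = Add(-8, 3) = -5)
Function('p')(C) = Mul(Rational(1, 2), I, Pow(22, Rational(1, 2))) (Function('p')(C) = Pow(Add(Rational(-1, 2), -5), Rational(1, 2)) = Pow(Rational(-11, 2), Rational(1, 2)) = Mul(Rational(1, 2), I, Pow(22, Rational(1, 2))))
Function('F')(W, j) = 27
Mul(Mul(535, Pow(192, -1)), Pow(Function('F')(Function('p')(-5), 0), -1)) = Mul(Mul(535, Pow(192, -1)), Pow(27, -1)) = Mul(Mul(535, Rational(1, 192)), Rational(1, 27)) = Mul(Rational(535, 192), Rational(1, 27)) = Rational(535, 5184)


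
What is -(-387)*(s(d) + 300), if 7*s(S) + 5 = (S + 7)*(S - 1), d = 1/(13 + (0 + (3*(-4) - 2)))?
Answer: 806121/7 ≈ 1.1516e+5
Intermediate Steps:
d = -1 (d = 1/(13 + (0 + (-12 - 2))) = 1/(13 + (0 - 14)) = 1/(13 - 14) = 1/(-1) = -1)
s(S) = -5/7 + (-1 + S)*(7 + S)/7 (s(S) = -5/7 + ((S + 7)*(S - 1))/7 = -5/7 + ((7 + S)*(-1 + S))/7 = -5/7 + ((-1 + S)*(7 + S))/7 = -5/7 + (-1 + S)*(7 + S)/7)
-(-387)*(s(d) + 300) = -(-387)*((-12/7 + (1/7)*(-1)**2 + (6/7)*(-1)) + 300) = -(-387)*((-12/7 + (1/7)*1 - 6/7) + 300) = -(-387)*((-12/7 + 1/7 - 6/7) + 300) = -(-387)*(-17/7 + 300) = -(-387)*2083/7 = -1*(-806121/7) = 806121/7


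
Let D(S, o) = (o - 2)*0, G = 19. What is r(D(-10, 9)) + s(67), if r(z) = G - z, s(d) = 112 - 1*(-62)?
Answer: 193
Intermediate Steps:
s(d) = 174 (s(d) = 112 + 62 = 174)
D(S, o) = 0 (D(S, o) = (-2 + o)*0 = 0)
r(z) = 19 - z
r(D(-10, 9)) + s(67) = (19 - 1*0) + 174 = (19 + 0) + 174 = 19 + 174 = 193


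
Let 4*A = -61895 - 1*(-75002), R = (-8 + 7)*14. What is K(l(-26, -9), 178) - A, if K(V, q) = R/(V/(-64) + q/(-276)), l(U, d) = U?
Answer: -6783741/2108 ≈ -3218.1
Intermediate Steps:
R = -14 (R = -1*14 = -14)
K(V, q) = -14/(-V/64 - q/276) (K(V, q) = -14/(V/(-64) + q/(-276)) = -14/(V*(-1/64) + q*(-1/276)) = -14/(-V/64 - q/276))
A = 13107/4 (A = (-61895 - 1*(-75002))/4 = (-61895 + 75002)/4 = (¼)*13107 = 13107/4 ≈ 3276.8)
K(l(-26, -9), 178) - A = 61824/(16*178 + 69*(-26)) - 1*13107/4 = 61824/(2848 - 1794) - 13107/4 = 61824/1054 - 13107/4 = 61824*(1/1054) - 13107/4 = 30912/527 - 13107/4 = -6783741/2108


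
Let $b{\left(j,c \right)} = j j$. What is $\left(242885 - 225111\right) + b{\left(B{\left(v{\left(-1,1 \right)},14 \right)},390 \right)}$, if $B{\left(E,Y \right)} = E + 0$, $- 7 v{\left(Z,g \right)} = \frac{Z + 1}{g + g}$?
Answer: $17774$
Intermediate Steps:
$v{\left(Z,g \right)} = - \frac{1 + Z}{14 g}$ ($v{\left(Z,g \right)} = - \frac{\left(Z + 1\right) \frac{1}{g + g}}{7} = - \frac{\left(1 + Z\right) \frac{1}{2 g}}{7} = - \frac{\frac{1}{2} \frac{1}{g} \left(1 + Z\right)}{7} = - \frac{1 + Z}{14 g}$)
$B{\left(E,Y \right)} = E$
$b{\left(j,c \right)} = j^{2}$
$\left(242885 - 225111\right) + b{\left(B{\left(v{\left(-1,1 \right)},14 \right)},390 \right)} = \left(242885 - 225111\right) + \left(\frac{-1 - -1}{14 \cdot 1}\right)^{2} = 17774 + \left(\frac{1}{14} \cdot 1 \left(-1 + 1\right)\right)^{2} = 17774 + \left(\frac{1}{14} \cdot 1 \cdot 0\right)^{2} = 17774 + 0^{2} = 17774 + 0 = 17774$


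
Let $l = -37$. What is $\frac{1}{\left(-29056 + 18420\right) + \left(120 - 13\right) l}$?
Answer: $- \frac{1}{14595} \approx -6.8517 \cdot 10^{-5}$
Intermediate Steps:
$\frac{1}{\left(-29056 + 18420\right) + \left(120 - 13\right) l} = \frac{1}{\left(-29056 + 18420\right) + \left(120 - 13\right) \left(-37\right)} = \frac{1}{-10636 + 107 \left(-37\right)} = \frac{1}{-10636 - 3959} = \frac{1}{-14595} = - \frac{1}{14595}$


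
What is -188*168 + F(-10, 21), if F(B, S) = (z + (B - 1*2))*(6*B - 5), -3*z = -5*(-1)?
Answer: -92087/3 ≈ -30696.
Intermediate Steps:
z = -5/3 (z = -(-5)*(-1)/3 = -⅓*5 = -5/3 ≈ -1.6667)
F(B, S) = (-5 + 6*B)*(-11/3 + B) (F(B, S) = (-5/3 + (B - 1*2))*(6*B - 5) = (-5/3 + (B - 2))*(-5 + 6*B) = (-5/3 + (-2 + B))*(-5 + 6*B) = (-11/3 + B)*(-5 + 6*B) = (-5 + 6*B)*(-11/3 + B))
-188*168 + F(-10, 21) = -188*168 + (55/3 - 27*(-10) + 6*(-10)²) = -31584 + (55/3 + 270 + 6*100) = -31584 + (55/3 + 270 + 600) = -31584 + 2665/3 = -92087/3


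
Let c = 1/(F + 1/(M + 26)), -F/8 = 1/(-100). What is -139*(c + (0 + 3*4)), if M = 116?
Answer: -1008862/309 ≈ -3264.9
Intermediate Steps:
F = 2/25 (F = -8/(-100) = -8*(-1/100) = 2/25 ≈ 0.080000)
c = 3550/309 (c = 1/(2/25 + 1/(116 + 26)) = 1/(2/25 + 1/142) = 1/(309/3550) = 3550/309 ≈ 11.489)
-139*(c + (0 + 3*4)) = -139*(3550/309 + (0 + 3*4)) = -139*(3550/309 + (0 + 12)) = -139*(3550/309 + 12) = -139*7258/309 = -1008862/309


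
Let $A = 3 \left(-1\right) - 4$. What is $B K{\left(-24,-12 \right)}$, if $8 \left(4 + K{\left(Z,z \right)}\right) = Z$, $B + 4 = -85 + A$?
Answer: $672$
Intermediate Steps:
$A = -7$ ($A = -3 - 4 = -7$)
$B = -96$ ($B = -4 - 92 = -96$)
$K{\left(Z,z \right)} = -4 + \frac{Z}{8}$
$B K{\left(-24,-12 \right)} = - 96 \left(-4 + \frac{1}{8} \left(-24\right)\right) = - 96 \left(-4 - 3\right) = \left(-96\right) \left(-7\right) = 672$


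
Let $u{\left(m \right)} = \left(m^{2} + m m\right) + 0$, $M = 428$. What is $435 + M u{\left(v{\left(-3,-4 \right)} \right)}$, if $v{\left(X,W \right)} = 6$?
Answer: $31251$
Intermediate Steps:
$u{\left(m \right)} = 2 m^{2}$ ($u{\left(m \right)} = \left(m^{2} + m^{2}\right) + 0 = 2 m^{2} + 0 = 2 m^{2}$)
$435 + M u{\left(v{\left(-3,-4 \right)} \right)} = 435 + 428 \cdot 2 \cdot 6^{2} = 435 + 428 \cdot 2 \cdot 36 = 435 + 428 \cdot 72 = 435 + 30816 = 31251$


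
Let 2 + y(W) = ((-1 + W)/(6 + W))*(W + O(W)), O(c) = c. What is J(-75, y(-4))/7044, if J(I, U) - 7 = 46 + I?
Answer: -11/3522 ≈ -0.0031232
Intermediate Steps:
y(W) = -2 + 2*W*(-1 + W)/(6 + W) (y(W) = -2 + ((-1 + W)/(6 + W))*(W + W) = -2 + ((-1 + W)/(6 + W))*(2*W) = -2 + 2*W*(-1 + W)/(6 + W))
J(I, U) = 53 + I (J(I, U) = 7 + (46 + I) = 53 + I)
J(-75, y(-4))/7044 = (53 - 75)/7044 = -22*1/7044 = -11/3522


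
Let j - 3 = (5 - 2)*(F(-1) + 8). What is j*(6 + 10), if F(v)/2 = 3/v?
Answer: 144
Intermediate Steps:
F(v) = 6/v (F(v) = 2*(3/v) = 6/v)
j = 9 (j = 3 + (5 - 2)*(6/(-1) + 8) = 3 + 3*(6*(-1) + 8) = 3 + 3*(-6 + 8) = 3 + 3*2 = 3 + 6 = 9)
j*(6 + 10) = 9*(6 + 10) = 9*16 = 144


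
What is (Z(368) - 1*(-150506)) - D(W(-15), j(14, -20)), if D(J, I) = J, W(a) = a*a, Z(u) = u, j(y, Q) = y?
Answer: 150649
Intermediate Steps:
W(a) = a**2
(Z(368) - 1*(-150506)) - D(W(-15), j(14, -20)) = (368 - 1*(-150506)) - 1*(-15)**2 = (368 + 150506) - 1*225 = 150874 - 225 = 150649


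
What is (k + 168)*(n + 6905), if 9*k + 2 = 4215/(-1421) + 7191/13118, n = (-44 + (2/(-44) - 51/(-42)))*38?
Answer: 1631385567944483/1845427122 ≈ 8.8402e+5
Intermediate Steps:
n = -125324/77 (n = (-44 + (2*(-1/44) - 51*(-1/42)))*38 = (-44 + (-1/22 + 17/14))*38 = (-44 + 90/77)*38 = -3298/77*38 = -125324/77 ≈ -1627.6)
k = -11765045/23966586 (k = -2/9 + (4215/(-1421) + 7191/13118)/9 = -2/9 + (4215*(-1/1421) + 7191*(1/13118))/9 = -2/9 + (-4215/1421 + 7191/13118)/9 = -2/9 + (1/9)*(-6439137/2662954) = -2/9 - 2146379/7988862 = -11765045/23966586 ≈ -0.49089)
(k + 168)*(n + 6905) = (-11765045/23966586 + 168)*(-125324/77 + 6905) = (4014621403/23966586)*(406361/77) = 1631385567944483/1845427122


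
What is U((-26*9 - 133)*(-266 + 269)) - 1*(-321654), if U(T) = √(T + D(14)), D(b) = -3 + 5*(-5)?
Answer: 321654 + I*√1129 ≈ 3.2165e+5 + 33.601*I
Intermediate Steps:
D(b) = -28 (D(b) = -3 - 25 = -28)
U(T) = √(-28 + T) (U(T) = √(T - 28) = √(-28 + T))
U((-26*9 - 133)*(-266 + 269)) - 1*(-321654) = √(-28 + (-26*9 - 133)*(-266 + 269)) - 1*(-321654) = √(-28 + (-234 - 133)*3) + 321654 = √(-28 - 367*3) + 321654 = √(-28 - 1101) + 321654 = √(-1129) + 321654 = I*√1129 + 321654 = 321654 + I*√1129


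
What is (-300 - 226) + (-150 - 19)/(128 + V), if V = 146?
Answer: -144293/274 ≈ -526.62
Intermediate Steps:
(-300 - 226) + (-150 - 19)/(128 + V) = (-300 - 226) + (-150 - 19)/(128 + 146) = -526 - 169/274 = -144293/274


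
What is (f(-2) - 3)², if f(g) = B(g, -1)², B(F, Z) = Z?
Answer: 4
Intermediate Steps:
f(g) = 1 (f(g) = (-1)² = 1)
(f(-2) - 3)² = (1 - 3)² = (-2)² = 4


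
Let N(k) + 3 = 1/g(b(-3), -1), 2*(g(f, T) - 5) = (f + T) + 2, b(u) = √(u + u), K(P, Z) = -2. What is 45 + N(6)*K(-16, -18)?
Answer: 6433/127 + 4*I*√6/127 ≈ 50.654 + 0.077149*I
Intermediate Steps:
b(u) = √2*√u (b(u) = √(2*u) = √2*√u)
g(f, T) = 6 + T/2 + f/2 (g(f, T) = 5 + ((f + T) + 2)/2 = 5 + ((T + f) + 2)/2 = 5 + (2 + T + f)/2 = 5 + (1 + T/2 + f/2) = 6 + T/2 + f/2)
N(k) = -3 + 1/(11/2 + I*√6/2) (N(k) = -3 + 1/(6 + (½)*(-1) + (√2*√(-3))/2) = -3 + 1/(6 - ½ + (√2*(I*√3))/2) = -3 + 1/(6 - ½ + (I*√6)/2) = -3 + 1/(6 - ½ + I*√6/2) = -3 + 1/(11/2 + I*√6/2))
45 + N(6)*K(-16, -18) = 45 + ((-3*√6 + 31*I)/(√6 - 11*I))*(-2) = 45 - 2*(-3*√6 + 31*I)/(√6 - 11*I)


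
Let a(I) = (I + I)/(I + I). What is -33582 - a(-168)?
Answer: -33583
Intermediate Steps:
a(I) = 1 (a(I) = (2*I)/((2*I)) = (2*I)*(1/(2*I)) = 1)
-33582 - a(-168) = -33582 - 1*1 = -33582 - 1 = -33583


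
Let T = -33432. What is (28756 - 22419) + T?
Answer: -27095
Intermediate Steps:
(28756 - 22419) + T = (28756 - 22419) - 33432 = 6337 - 33432 = -27095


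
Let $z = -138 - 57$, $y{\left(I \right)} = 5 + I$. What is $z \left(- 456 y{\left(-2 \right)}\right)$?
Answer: $266760$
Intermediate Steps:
$z = -195$
$z \left(- 456 y{\left(-2 \right)}\right) = - 195 \left(- 456 \left(5 - 2\right)\right) = - 195 \left(\left(-456\right) 3\right) = \left(-195\right) \left(-1368\right) = 266760$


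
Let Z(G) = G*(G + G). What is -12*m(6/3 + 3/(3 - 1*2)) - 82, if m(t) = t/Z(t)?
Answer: -416/5 ≈ -83.200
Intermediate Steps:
Z(G) = 2*G**2 (Z(G) = G*(2*G) = 2*G**2)
m(t) = 1/(2*t) (m(t) = t/((2*t**2)) = t*(1/(2*t**2)) = 1/(2*t))
-12*m(6/3 + 3/(3 - 1*2)) - 82 = -6/(6/3 + 3/(3 - 1*2)) - 82 = -6/(6*(1/3) + 3/(3 - 2)) - 82 = -6/(2 + 3/1) - 82 = -6/(2 + 3*1) - 82 = -6/(2 + 3) - 82 = -6/5 - 82 = -416/5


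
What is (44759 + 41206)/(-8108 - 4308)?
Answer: -85965/12416 ≈ -6.9237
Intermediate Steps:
(44759 + 41206)/(-8108 - 4308) = 85965/(-12416) = 85965*(-1/12416) = -85965/12416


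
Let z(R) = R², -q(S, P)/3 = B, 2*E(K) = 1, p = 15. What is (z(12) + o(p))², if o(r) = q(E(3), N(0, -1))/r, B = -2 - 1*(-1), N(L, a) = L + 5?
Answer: 519841/25 ≈ 20794.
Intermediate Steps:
E(K) = ½ (E(K) = (½)*1 = ½)
N(L, a) = 5 + L
B = -1 (B = -2 + 1 = -1)
q(S, P) = 3 (q(S, P) = -3*(-1) = 3)
o(r) = 3/r
(z(12) + o(p))² = (12² + 3/15)² = (144 + 3*(1/15))² = (144 + ⅕)² = (721/5)² = 519841/25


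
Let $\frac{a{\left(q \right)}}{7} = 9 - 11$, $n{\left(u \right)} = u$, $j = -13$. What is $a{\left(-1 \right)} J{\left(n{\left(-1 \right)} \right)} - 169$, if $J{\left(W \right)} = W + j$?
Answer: $27$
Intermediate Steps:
$a{\left(q \right)} = -14$ ($a{\left(q \right)} = 7 \left(9 - 11\right) = 7 \left(-2\right) = -14$)
$J{\left(W \right)} = -13 + W$ ($J{\left(W \right)} = W - 13 = -13 + W$)
$a{\left(-1 \right)} J{\left(n{\left(-1 \right)} \right)} - 169 = - 14 \left(-13 - 1\right) - 169 = \left(-14\right) \left(-14\right) - 169 = 196 - 169 = 27$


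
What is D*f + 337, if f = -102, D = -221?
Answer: 22879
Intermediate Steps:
D*f + 337 = -221*(-102) + 337 = 22542 + 337 = 22879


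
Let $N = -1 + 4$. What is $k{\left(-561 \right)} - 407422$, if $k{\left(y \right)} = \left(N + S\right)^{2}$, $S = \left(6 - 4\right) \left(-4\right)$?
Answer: $-407397$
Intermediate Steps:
$N = 3$
$S = -8$ ($S = 2 \left(-4\right) = -8$)
$k{\left(y \right)} = 25$ ($k{\left(y \right)} = \left(3 - 8\right)^{2} = \left(-5\right)^{2} = 25$)
$k{\left(-561 \right)} - 407422 = 25 - 407422 = -407397$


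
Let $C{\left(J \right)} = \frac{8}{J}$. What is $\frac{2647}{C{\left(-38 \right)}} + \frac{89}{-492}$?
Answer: $- \frac{1546532}{123} \approx -12573.0$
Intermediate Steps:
$\frac{2647}{C{\left(-38 \right)}} + \frac{89}{-492} = \frac{2647}{8 \frac{1}{-38}} + \frac{89}{-492} = \frac{2647}{8 \left(- \frac{1}{38}\right)} + 89 \left(- \frac{1}{492}\right) = \frac{2647}{- \frac{4}{19}} - \frac{89}{492} = 2647 \left(- \frac{19}{4}\right) - \frac{89}{492} = - \frac{50293}{4} - \frac{89}{492} = - \frac{1546532}{123}$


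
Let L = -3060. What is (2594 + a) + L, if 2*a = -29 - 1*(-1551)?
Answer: 295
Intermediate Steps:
a = 761 (a = (-29 - 1*(-1551))/2 = (-29 + 1551)/2 = (½)*1522 = 761)
(2594 + a) + L = (2594 + 761) - 3060 = 3355 - 3060 = 295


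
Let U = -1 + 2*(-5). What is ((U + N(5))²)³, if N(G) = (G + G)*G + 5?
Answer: 7256313856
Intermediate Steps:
U = -11 (U = -1 - 10 = -11)
N(G) = 5 + 2*G² (N(G) = (2*G)*G + 5 = 2*G² + 5 = 5 + 2*G²)
((U + N(5))²)³ = ((-11 + (5 + 2*5²))²)³ = ((-11 + (5 + 2*25))²)³ = ((-11 + (5 + 50))²)³ = ((-11 + 55)²)³ = (44²)³ = 1936³ = 7256313856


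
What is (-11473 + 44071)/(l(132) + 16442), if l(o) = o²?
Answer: 16299/16933 ≈ 0.96256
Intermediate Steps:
(-11473 + 44071)/(l(132) + 16442) = (-11473 + 44071)/(132² + 16442) = 32598/(17424 + 16442) = 32598/33866 = 32598*(1/33866) = 16299/16933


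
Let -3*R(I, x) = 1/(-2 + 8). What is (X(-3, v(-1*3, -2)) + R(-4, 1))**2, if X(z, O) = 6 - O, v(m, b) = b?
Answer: 20449/324 ≈ 63.114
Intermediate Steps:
R(I, x) = -1/18 (R(I, x) = -1/(3*(-2 + 8)) = -1/3/6 = -1/3*1/6 = -1/18)
(X(-3, v(-1*3, -2)) + R(-4, 1))**2 = ((6 - 1*(-2)) - 1/18)**2 = ((6 + 2) - 1/18)**2 = (8 - 1/18)**2 = (143/18)**2 = 20449/324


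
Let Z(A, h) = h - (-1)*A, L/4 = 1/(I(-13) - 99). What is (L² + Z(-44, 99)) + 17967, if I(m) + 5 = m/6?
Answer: 7312769494/405769 ≈ 18022.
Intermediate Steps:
I(m) = -5 + m/6
L = -24/637 (L = 4/((-5 + (⅙)*(-13)) - 99) = 4/((-5 - 13/6) - 99) = 4/(-43/6 - 99) = 4/(-637/6) = 4*(-6/637) = -24/637 ≈ -0.037677)
Z(A, h) = A + h (Z(A, h) = h + A = A + h)
(L² + Z(-44, 99)) + 17967 = ((-24/637)² + (-44 + 99)) + 17967 = (576/405769 + 55) + 17967 = 22317871/405769 + 17967 = 7312769494/405769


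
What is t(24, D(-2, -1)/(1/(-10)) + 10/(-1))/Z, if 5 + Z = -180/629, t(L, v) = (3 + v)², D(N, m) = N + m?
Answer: -332741/3325 ≈ -100.07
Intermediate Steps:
Z = -3325/629 (Z = -5 - 180/629 = -3325/629 ≈ -5.2862)
t(24, D(-2, -1)/(1/(-10)) + 10/(-1))/Z = (3 + ((-2 - 1)/(1/(-10)) + 10/(-1)))²/(-3325/629) = (3 + (-3/(-⅒) + 10*(-1)))²*(-629/3325) = (3 + (-3*(-10) - 10))²*(-629/3325) = (3 + (30 - 10))²*(-629/3325) = (3 + 20)²*(-629/3325) = 23²*(-629/3325) = 529*(-629/3325) = -332741/3325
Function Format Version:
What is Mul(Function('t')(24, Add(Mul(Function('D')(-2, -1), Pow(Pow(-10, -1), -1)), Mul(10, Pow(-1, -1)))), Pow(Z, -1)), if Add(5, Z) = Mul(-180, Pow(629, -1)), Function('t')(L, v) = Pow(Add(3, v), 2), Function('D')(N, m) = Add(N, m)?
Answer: Rational(-332741, 3325) ≈ -100.07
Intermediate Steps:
Z = Rational(-3325, 629) (Z = Add(-5, Mul(-180, Pow(629, -1))) = Add(-5, Mul(-180, Rational(1, 629))) = Add(-5, Rational(-180, 629)) = Rational(-3325, 629) ≈ -5.2862)
Mul(Function('t')(24, Add(Mul(Function('D')(-2, -1), Pow(Pow(-10, -1), -1)), Mul(10, Pow(-1, -1)))), Pow(Z, -1)) = Mul(Pow(Add(3, Add(Mul(Add(-2, -1), Pow(Pow(-10, -1), -1)), Mul(10, Pow(-1, -1)))), 2), Pow(Rational(-3325, 629), -1)) = Mul(Pow(Add(3, Add(Mul(-3, Pow(Rational(-1, 10), -1)), Mul(10, -1))), 2), Rational(-629, 3325)) = Mul(Pow(Add(3, Add(Mul(-3, -10), -10)), 2), Rational(-629, 3325)) = Mul(Pow(Add(3, Add(30, -10)), 2), Rational(-629, 3325)) = Mul(Pow(Add(3, 20), 2), Rational(-629, 3325)) = Mul(Pow(23, 2), Rational(-629, 3325)) = Mul(529, Rational(-629, 3325)) = Rational(-332741, 3325)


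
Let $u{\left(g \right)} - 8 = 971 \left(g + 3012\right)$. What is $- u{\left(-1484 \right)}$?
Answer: $-1483696$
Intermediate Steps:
$u{\left(g \right)} = 2924660 + 971 g$ ($u{\left(g \right)} = 8 + 971 \left(g + 3012\right) = 8 + 971 \left(3012 + g\right) = 8 + \left(2924652 + 971 g\right) = 2924660 + 971 g$)
$- u{\left(-1484 \right)} = - (2924660 + 971 \left(-1484\right)) = - (2924660 - 1440964) = \left(-1\right) 1483696 = -1483696$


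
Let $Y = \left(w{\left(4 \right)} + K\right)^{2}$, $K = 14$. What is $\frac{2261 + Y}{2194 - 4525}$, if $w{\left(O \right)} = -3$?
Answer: $- \frac{794}{777} \approx -1.0219$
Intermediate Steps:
$Y = 121$ ($Y = \left(-3 + 14\right)^{2} = 11^{2} = 121$)
$\frac{2261 + Y}{2194 - 4525} = \frac{2261 + 121}{2194 - 4525} = \frac{2382}{-2331} = 2382 \left(- \frac{1}{2331}\right) = - \frac{794}{777}$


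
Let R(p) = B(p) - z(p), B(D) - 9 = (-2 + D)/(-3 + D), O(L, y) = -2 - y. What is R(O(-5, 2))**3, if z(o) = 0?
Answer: 328509/343 ≈ 957.75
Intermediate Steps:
B(D) = 9 + (-2 + D)/(-3 + D)
R(p) = (-29 + 10*p)/(-3 + p) (R(p) = (-29 + 10*p)/(-3 + p) - 1*0 = (-29 + 10*p)/(-3 + p) + 0 = (-29 + 10*p)/(-3 + p))
R(O(-5, 2))**3 = ((-29 + 10*(-2 - 1*2))/(-3 + (-2 - 1*2)))**3 = ((-29 + 10*(-2 - 2))/(-3 + (-2 - 2)))**3 = ((-29 + 10*(-4))/(-3 - 4))**3 = ((-29 - 40)/(-7))**3 = (-1/7*(-69))**3 = (69/7)**3 = 328509/343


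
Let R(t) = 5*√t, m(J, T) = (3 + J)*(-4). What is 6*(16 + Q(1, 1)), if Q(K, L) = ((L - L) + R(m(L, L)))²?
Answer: -2304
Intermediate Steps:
m(J, T) = -12 - 4*J
Q(K, L) = -300 - 100*L (Q(K, L) = ((L - L) + 5*√(-12 - 4*L))² = (0 + 5*√(-12 - 4*L))² = (5*√(-12 - 4*L))² = -300 - 100*L)
6*(16 + Q(1, 1)) = 6*(16 + (-300 - 100*1)) = 6*(16 + (-300 - 100)) = 6*(16 - 400) = 6*(-384) = -2304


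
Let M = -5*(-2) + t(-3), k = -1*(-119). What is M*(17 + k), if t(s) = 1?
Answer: 1496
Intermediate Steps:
k = 119
M = 11 (M = -5*(-2) + 1 = 10 + 1 = 11)
M*(17 + k) = 11*(17 + 119) = 11*136 = 1496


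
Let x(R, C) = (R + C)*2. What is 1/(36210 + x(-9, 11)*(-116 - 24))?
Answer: 1/35650 ≈ 2.8051e-5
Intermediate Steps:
x(R, C) = 2*C + 2*R (x(R, C) = (C + R)*2 = 2*C + 2*R)
1/(36210 + x(-9, 11)*(-116 - 24)) = 1/(36210 + (2*11 + 2*(-9))*(-116 - 24)) = 1/(36210 + (22 - 18)*(-140)) = 1/(36210 + 4*(-140)) = 1/(36210 - 560) = 1/35650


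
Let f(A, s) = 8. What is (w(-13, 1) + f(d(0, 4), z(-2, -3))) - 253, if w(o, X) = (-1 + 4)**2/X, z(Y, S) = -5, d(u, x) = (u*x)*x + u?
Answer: -236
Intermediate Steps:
d(u, x) = u + u*x**2 (d(u, x) = u*x**2 + u = u + u*x**2)
w(o, X) = 9/X (w(o, X) = 3**2/X = 9/X)
(w(-13, 1) + f(d(0, 4), z(-2, -3))) - 253 = (9/1 + 8) - 253 = (9*1 + 8) - 253 = (9 + 8) - 253 = 17 - 253 = -236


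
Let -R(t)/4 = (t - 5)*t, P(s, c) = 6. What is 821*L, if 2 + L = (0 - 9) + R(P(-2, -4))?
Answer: -28735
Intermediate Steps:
R(t) = -4*t*(-5 + t) (R(t) = -4*(t - 5)*t = -4*(-5 + t)*t = -4*t*(-5 + t))
L = -35 (L = -2 + ((0 - 9) + 4*6*(5 - 1*6)) = -2 + (-9 + 4*6*(5 - 6)) = -2 + (-9 + 4*6*(-1)) = -2 + (-9 - 24) = -2 - 33 = -35)
821*L = 821*(-35) = -28735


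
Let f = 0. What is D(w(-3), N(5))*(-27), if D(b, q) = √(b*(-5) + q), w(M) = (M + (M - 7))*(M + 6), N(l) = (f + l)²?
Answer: -54*√55 ≈ -400.47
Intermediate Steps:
N(l) = l² (N(l) = (0 + l)² = l²)
w(M) = (-7 + 2*M)*(6 + M) (w(M) = (M + (-7 + M))*(6 + M) = (-7 + 2*M)*(6 + M))
D(b, q) = √(q - 5*b) (D(b, q) = √(-5*b + q) = √(q - 5*b))
D(w(-3), N(5))*(-27) = √(5² - 5*(-42 + 2*(-3)² + 5*(-3)))*(-27) = √(25 - 5*(-42 + 2*9 - 15))*(-27) = √(25 - 5*(-42 + 18 - 15))*(-27) = √(25 - 5*(-39))*(-27) = √(25 + 195)*(-27) = √220*(-27) = (2*√55)*(-27) = -54*√55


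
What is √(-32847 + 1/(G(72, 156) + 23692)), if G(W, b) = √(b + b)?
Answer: √(-1556422246 - 131388*√78)/(2*√(11846 + √78)) ≈ 181.24*I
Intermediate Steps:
G(W, b) = √2*√b (G(W, b) = √(2*b) = √2*√b)
√(-32847 + 1/(G(72, 156) + 23692)) = √(-32847 + 1/(√2*√156 + 23692)) = √(-32847 + 1/(√2*(2*√39) + 23692)) = √(-32847 + 1/(2*√78 + 23692)) = √(-32847 + 1/(23692 + 2*√78))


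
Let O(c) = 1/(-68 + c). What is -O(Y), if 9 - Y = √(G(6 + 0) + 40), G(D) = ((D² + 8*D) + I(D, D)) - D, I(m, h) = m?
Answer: 59/3357 - 2*√31/3357 ≈ 0.014258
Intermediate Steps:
G(D) = D² + 8*D (G(D) = ((D² + 8*D) + D) - D = (D² + 9*D) - D = D² + 8*D)
Y = 9 - 2*√31 (Y = 9 - √((6 + 0)*(8 + (6 + 0)) + 40) = 9 - √(6*(8 + 6) + 40) = 9 - √(6*14 + 40) = 9 - √(84 + 40) = 9 - √124 = 9 - 2*√31 ≈ -2.1355)
-O(Y) = -1/(-68 + (9 - 2*√31)) = -1/(-59 - 2*√31)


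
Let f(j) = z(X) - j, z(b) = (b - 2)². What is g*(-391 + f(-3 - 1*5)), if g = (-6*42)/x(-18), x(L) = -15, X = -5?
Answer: -28056/5 ≈ -5611.2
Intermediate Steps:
z(b) = (-2 + b)²
g = 84/5 (g = -6*42/(-15) = -252*(-1/15) = 84/5 ≈ 16.800)
f(j) = 49 - j (f(j) = (-2 - 5)² - j = (-7)² - j = 49 - j)
g*(-391 + f(-3 - 1*5)) = 84*(-391 + (49 - (-3 - 1*5)))/5 = 84*(-391 + (49 - (-3 - 5)))/5 = 84*(-391 + (49 - 1*(-8)))/5 = 84*(-391 + (49 + 8))/5 = 84*(-391 + 57)/5 = (84/5)*(-334) = -28056/5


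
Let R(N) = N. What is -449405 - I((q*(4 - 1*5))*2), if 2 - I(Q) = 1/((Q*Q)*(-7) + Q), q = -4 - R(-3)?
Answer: -11684583/26 ≈ -4.4941e+5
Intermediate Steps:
q = -1 (q = -4 - 1*(-3) = -4 + 3 = -1)
I(Q) = 2 - 1/(Q - 7*Q**2) (I(Q) = 2 - 1/((Q*Q)*(-7) + Q) = 2 - 1/(Q**2*(-7) + Q) = 2 - 1/(-7*Q**2 + Q) = 2 - 1/(Q - 7*Q**2))
-449405 - I((q*(4 - 1*5))*2) = -449405 - (1 - 2*(-(4 - 1*5))*2 + 14*(-(4 - 1*5)*2)**2)/((-(4 - 1*5)*2)*(-1 + 7*(-(4 - 1*5)*2))) = -449405 - (1 - 2*(-(4 - 5))*2 + 14*(-(4 - 5)*2)**2)/((-(4 - 5)*2)*(-1 + 7*(-(4 - 5)*2))) = -449405 - (1 - 2*(-1*(-1))*2 + 14*(-1*(-1)*2)**2)/((-1*(-1)*2)*(-1 + 7*(-1*(-1)*2))) = -449405 - (1 - 2*2 + 14*(1*2)**2)/((1*2)*(-1 + 7*(1*2))) = -449405 - (1 - 2*2 + 14*2**2)/(2*(-1 + 7*2)) = -449405 - (1 - 4 + 14*4)/(2*(-1 + 14)) = -449405 - (1 - 4 + 56)/(2*13) = -449405 - 53/(2*13) = -449405 - 1*53/26 = -449405 - 53/26 = -11684583/26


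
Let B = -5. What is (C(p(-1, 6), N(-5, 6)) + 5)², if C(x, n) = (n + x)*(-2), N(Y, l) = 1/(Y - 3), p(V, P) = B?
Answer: 3721/16 ≈ 232.56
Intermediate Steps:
p(V, P) = -5
N(Y, l) = 1/(-3 + Y)
C(x, n) = -2*n - 2*x
(C(p(-1, 6), N(-5, 6)) + 5)² = ((-2/(-3 - 5) - 2*(-5)) + 5)² = ((-2/(-8) + 10) + 5)² = ((-2*(-⅛) + 10) + 5)² = ((¼ + 10) + 5)² = (41/4 + 5)² = (61/4)² = 3721/16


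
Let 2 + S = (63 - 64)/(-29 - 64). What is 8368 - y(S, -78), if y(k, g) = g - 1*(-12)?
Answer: 8434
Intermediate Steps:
S = -185/93 (S = -2 + (63 - 64)/(-29 - 64) = -2 - 1/(-93) = -2 - 1*(-1/93) = -2 + 1/93 = -185/93 ≈ -1.9892)
y(k, g) = 12 + g (y(k, g) = g + 12 = 12 + g)
8368 - y(S, -78) = 8368 - (12 - 78) = 8368 - 1*(-66) = 8368 + 66 = 8434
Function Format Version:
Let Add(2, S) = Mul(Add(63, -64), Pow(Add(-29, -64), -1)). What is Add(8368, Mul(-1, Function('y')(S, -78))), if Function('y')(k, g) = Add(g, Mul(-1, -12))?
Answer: 8434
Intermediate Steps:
S = Rational(-185, 93) (S = Add(-2, Mul(Add(63, -64), Pow(Add(-29, -64), -1))) = Add(-2, Mul(-1, Pow(-93, -1))) = Add(-2, Mul(-1, Rational(-1, 93))) = Add(-2, Rational(1, 93)) = Rational(-185, 93) ≈ -1.9892)
Function('y')(k, g) = Add(12, g) (Function('y')(k, g) = Add(g, 12) = Add(12, g))
Add(8368, Mul(-1, Function('y')(S, -78))) = Add(8368, Mul(-1, Add(12, -78))) = Add(8368, Mul(-1, -66)) = Add(8368, 66) = 8434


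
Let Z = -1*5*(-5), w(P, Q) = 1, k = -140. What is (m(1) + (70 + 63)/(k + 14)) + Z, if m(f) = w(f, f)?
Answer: 449/18 ≈ 24.944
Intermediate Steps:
m(f) = 1
Z = 25 (Z = -5*(-5) = 25)
(m(1) + (70 + 63)/(k + 14)) + Z = (1 + (70 + 63)/(-140 + 14)) + 25 = (1 + 133/(-126)) + 25 = (1 + 133*(-1/126)) + 25 = (1 - 19/18) + 25 = -1/18 + 25 = 449/18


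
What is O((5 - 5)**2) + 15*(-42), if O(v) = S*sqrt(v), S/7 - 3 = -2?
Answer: -630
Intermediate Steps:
S = 7 (S = 21 + 7*(-2) = 21 - 14 = 7)
O(v) = 7*sqrt(v)
O((5 - 5)**2) + 15*(-42) = 7*sqrt((5 - 5)**2) + 15*(-42) = 7*sqrt(0**2) - 630 = 7*sqrt(0) - 630 = 7*0 - 630 = 0 - 630 = -630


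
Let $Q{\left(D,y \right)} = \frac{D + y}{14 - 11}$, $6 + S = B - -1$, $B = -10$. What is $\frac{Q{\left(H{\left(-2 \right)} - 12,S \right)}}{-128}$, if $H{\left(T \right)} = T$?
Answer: $\frac{29}{384} \approx 0.075521$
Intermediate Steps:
$S = -15$ ($S = -6 - 9 = -15$)
$Q{\left(D,y \right)} = \frac{D}{3} + \frac{y}{3}$ ($Q{\left(D,y \right)} = \frac{D + y}{3} = \left(D + y\right) \frac{1}{3} = \frac{D}{3} + \frac{y}{3}$)
$\frac{Q{\left(H{\left(-2 \right)} - 12,S \right)}}{-128} = \frac{\frac{-2 - 12}{3} + \frac{1}{3} \left(-15\right)}{-128} = \left(\frac{1}{3} \left(-14\right) - 5\right) \left(- \frac{1}{128}\right) = \left(- \frac{14}{3} - 5\right) \left(- \frac{1}{128}\right) = \left(- \frac{29}{3}\right) \left(- \frac{1}{128}\right) = \frac{29}{384}$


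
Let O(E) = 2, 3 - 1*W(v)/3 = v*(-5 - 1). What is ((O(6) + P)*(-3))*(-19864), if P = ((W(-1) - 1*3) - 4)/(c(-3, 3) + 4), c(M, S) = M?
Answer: -834288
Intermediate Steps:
W(v) = 9 + 18*v (W(v) = 9 - 3*v*(-5 - 1) = 9 - 3*v*(-6) = 9 - (-18)*v = 9 + 18*v)
P = -16 (P = (((9 + 18*(-1)) - 1*3) - 4)/(-3 + 4) = (((9 - 18) - 3) - 4)/1 = ((-9 - 3) - 4)*1 = (-12 - 4)*1 = -16*1 = -16)
((O(6) + P)*(-3))*(-19864) = ((2 - 16)*(-3))*(-19864) = -14*(-3)*(-19864) = 42*(-19864) = -834288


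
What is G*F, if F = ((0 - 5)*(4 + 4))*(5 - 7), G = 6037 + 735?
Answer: 541760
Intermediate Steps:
G = 6772
F = 80 (F = -5*8*(-2) = -40*(-2) = 80)
G*F = 6772*80 = 541760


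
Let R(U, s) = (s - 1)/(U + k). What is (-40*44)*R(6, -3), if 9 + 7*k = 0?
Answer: 4480/3 ≈ 1493.3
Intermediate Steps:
k = -9/7 (k = -9/7 + (1/7)*0 = -9/7 + 0 = -9/7 ≈ -1.2857)
R(U, s) = (-1 + s)/(-9/7 + U) (R(U, s) = (s - 1)/(U - 9/7) = (-1 + s)/(-9/7 + U))
(-40*44)*R(6, -3) = (-40*44)*(7*(-1 - 3)/(-9 + 7*6)) = -12320*(-4)/(-9 + 42) = -12320*(-4)/33 = -1760*(-28/33) = 4480/3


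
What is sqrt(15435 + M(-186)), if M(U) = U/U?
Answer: 2*sqrt(3859) ≈ 124.24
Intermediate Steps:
M(U) = 1
sqrt(15435 + M(-186)) = sqrt(15435 + 1) = sqrt(15436) = 2*sqrt(3859)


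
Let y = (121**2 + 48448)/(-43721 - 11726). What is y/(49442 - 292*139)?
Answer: -63089/490927738 ≈ -0.00012851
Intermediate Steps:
y = -63089/55447 (y = (14641 + 48448)/(-55447) = 63089*(-1/55447) = -63089/55447 ≈ -1.1378)
y/(49442 - 292*139) = -63089/(55447*(49442 - 292*139)) = -63089/(55447*(49442 - 40588)) = -63089/55447/8854 = -63089/55447*1/8854 = -63089/490927738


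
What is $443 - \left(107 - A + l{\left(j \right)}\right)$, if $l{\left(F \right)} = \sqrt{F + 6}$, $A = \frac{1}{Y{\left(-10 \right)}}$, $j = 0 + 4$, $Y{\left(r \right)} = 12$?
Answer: $\frac{4033}{12} - \sqrt{10} \approx 332.92$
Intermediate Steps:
$j = 4$
$A = \frac{1}{12} \approx 0.083333$
$l{\left(F \right)} = \sqrt{6 + F}$
$443 - \left(107 - A + l{\left(j \right)}\right) = 443 - \left(\frac{1283}{12} + \sqrt{6 + 4}\right) = 443 - \left(\frac{1283}{12} + \sqrt{10}\right) = \frac{4033}{12} - \sqrt{10}$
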